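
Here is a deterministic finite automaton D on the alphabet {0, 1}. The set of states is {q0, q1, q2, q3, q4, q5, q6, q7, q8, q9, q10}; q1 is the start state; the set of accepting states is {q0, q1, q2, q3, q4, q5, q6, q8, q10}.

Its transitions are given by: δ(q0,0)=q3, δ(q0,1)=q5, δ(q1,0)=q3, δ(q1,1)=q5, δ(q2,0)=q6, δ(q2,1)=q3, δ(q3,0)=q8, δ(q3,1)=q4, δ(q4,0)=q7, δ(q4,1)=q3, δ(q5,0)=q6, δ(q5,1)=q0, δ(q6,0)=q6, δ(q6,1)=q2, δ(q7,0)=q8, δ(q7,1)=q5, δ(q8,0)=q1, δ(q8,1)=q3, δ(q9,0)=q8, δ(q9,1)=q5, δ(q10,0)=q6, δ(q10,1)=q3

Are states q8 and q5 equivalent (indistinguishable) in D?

First remove the unreachable states {q9,q10}; 9 states remain.
P0 = {q0,q1,q2,q3,q4,q5,q6,q8} | {q7}.
On input 0, block {q0,q1,q2,q3,q4,q5,q6,q8} splits into {q0,q1,q2,q3,q5,q6,q8} and {q4}.
On input 1, block {q0,q1,q2,q3,q5,q6,q8} splits into {q0,q1,q2,q5,q6,q8} and {q3}.
Split {q0,q1,q2,q5,q6,q8} by δ(·,0) → {q2,q5,q6,q8} and {q0,q1}.
Split {q2,q5,q6,q8} by δ(·,0) → {q2,q5,q6} and {q8}.
Split {q2,q5,q6} by δ(·,1) → {q2} and {q5} and {q6}.
Stable partition: {q2} | {q7} | {q4} | {q3} | {q0,q1} | {q8} | {q5} | {q6} — 8 equivalence classes.
q8 and q5 end up in different blocks, so they are distinguishable. For instance, the string '110' is accepted from only q5.

No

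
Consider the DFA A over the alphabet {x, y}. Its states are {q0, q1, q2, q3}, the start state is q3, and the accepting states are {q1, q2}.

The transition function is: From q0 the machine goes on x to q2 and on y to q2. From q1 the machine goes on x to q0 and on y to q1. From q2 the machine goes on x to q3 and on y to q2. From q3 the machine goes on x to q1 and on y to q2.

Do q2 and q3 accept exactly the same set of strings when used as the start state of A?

No

All states are reachable from the start state.
Initial partition by acceptance: {q1,q2} | {q0,q3}.
Stable partition: {q1,q2} | {q0,q3} — 2 equivalence classes.
q2 and q3 end up in different blocks, so they are distinguishable. For instance, the string 'ε' is accepted from only q2.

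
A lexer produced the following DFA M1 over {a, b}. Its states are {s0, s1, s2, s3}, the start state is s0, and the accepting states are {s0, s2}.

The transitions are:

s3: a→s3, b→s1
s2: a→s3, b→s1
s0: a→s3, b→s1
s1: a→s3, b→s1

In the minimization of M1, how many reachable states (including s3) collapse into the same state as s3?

2

First remove the unreachable states {s2}; 3 states remain.
Start with accepting vs non-accepting: {s0} | {s1,s3}.
Stable partition: {s0} | {s1,s3} — 2 equivalence classes.
The equivalence class containing s3 is {s1,s3}, of size 2.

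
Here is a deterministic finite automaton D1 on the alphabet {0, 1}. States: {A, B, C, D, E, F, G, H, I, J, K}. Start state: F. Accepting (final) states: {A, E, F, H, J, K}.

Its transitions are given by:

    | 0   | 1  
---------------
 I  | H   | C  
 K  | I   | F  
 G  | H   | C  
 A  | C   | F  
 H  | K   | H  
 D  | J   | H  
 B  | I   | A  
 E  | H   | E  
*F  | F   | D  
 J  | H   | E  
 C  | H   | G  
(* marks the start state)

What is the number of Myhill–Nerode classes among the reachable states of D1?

First remove the unreachable states {A,B}; 9 states remain.
Initial partition by acceptance: {E,F,H,J,K} | {C,D,G,I}.
Refine {E,F,H,J,K} on symbol 0: members go to different blocks, giving {E,F,H,J} and {K}.
Refine {E,F,H,J} on symbol 0: members go to different blocks, giving {E,F,J} and {H}.
Refine {E,F,J} on symbol 0: members go to different blocks, giving {E,J} and {F}.
On input 0, block {C,D,G,I} splits into {C,G,I} and {D}.
Stable partition: {E,J} | {C,G,I} | {K} | {H} | {F} | {D} — 6 equivalence classes.

6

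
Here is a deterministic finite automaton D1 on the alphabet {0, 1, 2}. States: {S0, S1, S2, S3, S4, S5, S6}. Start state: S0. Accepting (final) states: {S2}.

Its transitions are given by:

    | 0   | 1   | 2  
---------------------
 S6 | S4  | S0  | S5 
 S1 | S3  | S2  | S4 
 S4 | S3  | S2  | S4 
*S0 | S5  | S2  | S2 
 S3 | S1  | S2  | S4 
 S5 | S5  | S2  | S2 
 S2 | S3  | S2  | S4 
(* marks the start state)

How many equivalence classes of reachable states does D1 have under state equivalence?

3

Reachable states from the start: {S0,S1,S2,S3,S4,S5}. Unreachable: {S6} — drop them.
P0 = {S2} | {S0,S1,S3,S4,S5}.
Split {S0,S1,S3,S4,S5} by δ(·,2) → {S1,S3,S4} and {S0,S5}.
Stable partition: {S2} | {S1,S3,S4} | {S0,S5} — 3 equivalence classes.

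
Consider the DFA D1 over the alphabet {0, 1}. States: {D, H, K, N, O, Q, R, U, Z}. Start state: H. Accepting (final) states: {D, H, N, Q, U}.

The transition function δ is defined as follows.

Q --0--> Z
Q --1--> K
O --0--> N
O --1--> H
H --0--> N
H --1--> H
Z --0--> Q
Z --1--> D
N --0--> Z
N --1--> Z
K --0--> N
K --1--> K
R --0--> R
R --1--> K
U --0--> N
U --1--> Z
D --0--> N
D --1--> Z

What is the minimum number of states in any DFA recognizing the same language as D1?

First remove the unreachable states {O,R,U}; 6 states remain.
Initial partition by acceptance: {D,H,N,Q} | {K,Z}.
On input 0, block {D,H,N,Q} splits into {N,Q} and {D,H}.
On input 1, block {K,Z} splits into {K} and {Z}.
On input 1, block {N,Q} splits into {N} and {Q}.
Split {D,H} by δ(·,1) → {H} and {D}.
No further refinement is possible. Final partition (6 blocks): {N} | {K} | {H} | {Z} | {Q} | {D}.

6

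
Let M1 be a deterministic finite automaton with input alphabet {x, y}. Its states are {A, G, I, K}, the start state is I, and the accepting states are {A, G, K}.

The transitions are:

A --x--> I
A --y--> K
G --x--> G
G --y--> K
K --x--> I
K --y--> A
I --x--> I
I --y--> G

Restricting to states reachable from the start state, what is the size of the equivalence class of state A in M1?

2

All states are reachable from the start state.
P0 = {A,G,K} | {I}.
Split {A,G,K} by δ(·,x) → {A,K} and {G}.
The partition is now stable with 3 blocks: {A,K} | {I} | {G}.
The equivalence class containing A is {A,K}, of size 2.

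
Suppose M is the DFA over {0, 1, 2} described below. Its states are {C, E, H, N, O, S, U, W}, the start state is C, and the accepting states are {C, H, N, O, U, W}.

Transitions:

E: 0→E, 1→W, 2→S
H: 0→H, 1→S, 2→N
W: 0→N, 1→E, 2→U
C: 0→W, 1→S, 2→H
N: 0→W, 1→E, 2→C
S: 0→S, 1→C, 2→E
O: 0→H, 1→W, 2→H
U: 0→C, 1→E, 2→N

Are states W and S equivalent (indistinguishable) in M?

First remove the unreachable states {O}; 7 states remain.
Initial partition by acceptance: {C,H,N,U,W} | {E,S}.
The partition is now stable with 2 blocks: {C,H,N,U,W} | {E,S}.
W and S end up in different blocks, so they are distinguishable. For instance, the string 'ε' is accepted from only W.

No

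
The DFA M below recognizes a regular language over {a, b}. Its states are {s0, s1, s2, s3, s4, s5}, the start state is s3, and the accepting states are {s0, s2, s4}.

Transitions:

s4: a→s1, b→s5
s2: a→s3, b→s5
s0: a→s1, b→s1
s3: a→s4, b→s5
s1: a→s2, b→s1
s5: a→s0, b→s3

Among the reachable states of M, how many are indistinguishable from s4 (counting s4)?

Every state is reachable, so we keep all 6.
Initial partition by acceptance: {s0,s2,s4} | {s1,s3,s5}.
The partition is now stable with 2 blocks: {s0,s2,s4} | {s1,s3,s5}.
The equivalence class containing s4 is {s0,s2,s4}, of size 3.

3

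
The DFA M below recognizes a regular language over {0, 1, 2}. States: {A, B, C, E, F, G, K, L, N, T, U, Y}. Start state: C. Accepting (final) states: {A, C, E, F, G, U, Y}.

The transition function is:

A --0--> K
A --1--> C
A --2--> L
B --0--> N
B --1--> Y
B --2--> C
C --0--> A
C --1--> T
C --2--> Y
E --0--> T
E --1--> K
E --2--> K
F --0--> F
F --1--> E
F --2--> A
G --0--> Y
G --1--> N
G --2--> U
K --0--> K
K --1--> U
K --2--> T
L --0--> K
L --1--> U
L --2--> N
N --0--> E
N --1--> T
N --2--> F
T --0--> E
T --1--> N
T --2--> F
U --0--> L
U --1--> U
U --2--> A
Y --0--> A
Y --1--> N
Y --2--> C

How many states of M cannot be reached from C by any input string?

2

Starting at C and following transitions, the reachable set is {A, C, E, F, K, L, N, T, U, Y}. That leaves B, G unreachable — 2 in total.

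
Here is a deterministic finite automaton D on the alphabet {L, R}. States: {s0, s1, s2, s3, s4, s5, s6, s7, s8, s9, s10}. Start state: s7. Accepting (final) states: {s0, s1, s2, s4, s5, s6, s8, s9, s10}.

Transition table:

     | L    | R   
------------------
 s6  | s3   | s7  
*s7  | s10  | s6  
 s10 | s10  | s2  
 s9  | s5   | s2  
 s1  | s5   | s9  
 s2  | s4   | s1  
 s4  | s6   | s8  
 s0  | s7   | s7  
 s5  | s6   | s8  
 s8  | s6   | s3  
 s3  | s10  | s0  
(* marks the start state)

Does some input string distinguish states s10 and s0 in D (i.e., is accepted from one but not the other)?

Initial partition by acceptance: {s0,s1,s2,s4,s5,s6,s8,s9,s10} | {s3,s7}.
On input L, block {s0,s1,s2,s4,s5,s6,s8,s9,s10} splits into {s1,s2,s4,s5,s8,s9,s10} and {s0,s6}.
On input L, block {s1,s2,s4,s5,s8,s9,s10} splits into {s1,s2,s9,s10} and {s4,s5,s8}.
On input L, block {s1,s2,s9,s10} splits into {s1,s2,s9} and {s10}.
Split {s4,s5,s8} by δ(·,R) → {s4,s5} and {s8}.
The partition is now stable with 6 blocks: {s1,s2,s9} | {s3,s7} | {s0,s6} | {s4,s5} | {s10} | {s8}.
s10 and s0 end up in different blocks, so they are distinguishable. For instance, the string 'L' is accepted from only s10.

Yes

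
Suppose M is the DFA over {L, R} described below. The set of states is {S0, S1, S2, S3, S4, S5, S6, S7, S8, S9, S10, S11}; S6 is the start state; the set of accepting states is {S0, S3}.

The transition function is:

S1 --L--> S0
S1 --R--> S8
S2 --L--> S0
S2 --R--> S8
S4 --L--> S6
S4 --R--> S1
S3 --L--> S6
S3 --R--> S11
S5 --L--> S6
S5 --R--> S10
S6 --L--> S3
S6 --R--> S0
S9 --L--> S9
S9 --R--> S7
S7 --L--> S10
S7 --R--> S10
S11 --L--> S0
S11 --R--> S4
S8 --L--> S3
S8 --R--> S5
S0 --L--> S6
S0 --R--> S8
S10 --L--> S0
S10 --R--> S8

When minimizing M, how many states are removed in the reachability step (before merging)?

No path from S6 leads to S2, S7, S9; the other 9 states are all reachable.

3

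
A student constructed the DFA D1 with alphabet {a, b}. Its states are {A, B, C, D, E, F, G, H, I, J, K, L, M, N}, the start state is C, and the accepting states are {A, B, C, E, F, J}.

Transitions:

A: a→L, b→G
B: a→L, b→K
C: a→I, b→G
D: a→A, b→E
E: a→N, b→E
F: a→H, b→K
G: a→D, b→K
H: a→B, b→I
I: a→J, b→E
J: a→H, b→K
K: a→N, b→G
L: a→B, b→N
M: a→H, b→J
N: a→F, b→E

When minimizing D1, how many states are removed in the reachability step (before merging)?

1

BFS from C reaches {A, B, C, D, E, F, G, H, I, J, K, L, N}; the 1 state(s) M are never visited.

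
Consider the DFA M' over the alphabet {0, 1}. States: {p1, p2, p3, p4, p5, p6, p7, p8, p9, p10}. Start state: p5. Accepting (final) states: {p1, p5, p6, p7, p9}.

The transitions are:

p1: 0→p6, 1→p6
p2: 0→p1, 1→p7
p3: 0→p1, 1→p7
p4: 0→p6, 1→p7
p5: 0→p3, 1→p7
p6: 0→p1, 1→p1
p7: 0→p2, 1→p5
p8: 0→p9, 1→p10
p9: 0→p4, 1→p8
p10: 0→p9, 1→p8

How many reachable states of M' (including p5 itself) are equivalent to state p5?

2

Reachable states from the start: {p1,p2,p3,p5,p6,p7}. Unreachable: {p4,p8,p9,p10} — drop them.
Start with accepting vs non-accepting: {p1,p5,p6,p7} | {p2,p3}.
Split {p1,p5,p6,p7} by δ(·,0) → {p1,p6} and {p5,p7}.
Stable partition: {p1,p6} | {p2,p3} | {p5,p7} — 3 equivalence classes.
State p5 belongs to the block {p5,p7}, which has 2 states.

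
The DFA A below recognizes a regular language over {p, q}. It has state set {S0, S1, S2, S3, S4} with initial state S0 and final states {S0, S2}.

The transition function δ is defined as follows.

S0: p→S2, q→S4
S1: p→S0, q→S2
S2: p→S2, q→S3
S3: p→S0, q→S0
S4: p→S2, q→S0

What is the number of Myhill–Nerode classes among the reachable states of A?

2

First remove the unreachable states {S1}; 4 states remain.
P0 = {S0,S2} | {S3,S4}.
The partition is now stable with 2 blocks: {S0,S2} | {S3,S4}.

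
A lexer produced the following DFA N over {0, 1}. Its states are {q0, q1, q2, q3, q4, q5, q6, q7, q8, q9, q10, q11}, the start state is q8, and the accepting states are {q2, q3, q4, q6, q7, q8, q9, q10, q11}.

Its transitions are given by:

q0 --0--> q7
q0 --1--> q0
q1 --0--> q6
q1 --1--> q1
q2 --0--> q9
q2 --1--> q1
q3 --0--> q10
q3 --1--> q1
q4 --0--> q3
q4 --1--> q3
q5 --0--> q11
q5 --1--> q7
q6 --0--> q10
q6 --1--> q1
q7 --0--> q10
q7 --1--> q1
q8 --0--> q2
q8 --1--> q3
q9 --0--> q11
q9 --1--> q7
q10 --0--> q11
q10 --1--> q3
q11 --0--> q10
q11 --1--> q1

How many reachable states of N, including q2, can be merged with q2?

5

Reachable states from the start: {q1,q2,q3,q6,q7,q8,q9,q10,q11}. Unreachable: {q0,q4,q5} — drop them.
P0 = {q2,q3,q6,q7,q8,q9,q10,q11} | {q1}.
Refine {q2,q3,q6,q7,q8,q9,q10,q11} on symbol 1: members go to different blocks, giving {q2,q3,q6,q7,q11} and {q8,q9,q10}.
Stable partition: {q2,q3,q6,q7,q11} | {q1} | {q8,q9,q10} — 3 equivalence classes.
State q2 belongs to the block {q2,q3,q6,q7,q11}, which has 5 states.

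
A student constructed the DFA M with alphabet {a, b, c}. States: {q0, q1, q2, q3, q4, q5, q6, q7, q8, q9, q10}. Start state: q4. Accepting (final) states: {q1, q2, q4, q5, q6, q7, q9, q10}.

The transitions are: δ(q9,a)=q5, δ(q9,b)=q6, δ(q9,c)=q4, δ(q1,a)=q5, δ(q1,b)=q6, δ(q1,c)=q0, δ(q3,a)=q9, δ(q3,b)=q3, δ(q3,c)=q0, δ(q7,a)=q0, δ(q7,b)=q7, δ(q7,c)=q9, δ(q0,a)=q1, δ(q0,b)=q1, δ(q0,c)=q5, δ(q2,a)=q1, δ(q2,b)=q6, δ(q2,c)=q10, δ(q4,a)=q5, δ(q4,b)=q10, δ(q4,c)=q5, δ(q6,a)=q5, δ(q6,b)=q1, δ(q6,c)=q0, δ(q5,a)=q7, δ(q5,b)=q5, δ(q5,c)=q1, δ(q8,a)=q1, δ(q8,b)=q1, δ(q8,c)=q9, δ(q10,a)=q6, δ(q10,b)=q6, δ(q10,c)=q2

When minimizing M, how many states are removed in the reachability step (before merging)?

2

BFS from q4 reaches {q0, q1, q2, q4, q5, q6, q7, q9, q10}; the 2 state(s) q3, q8 are never visited.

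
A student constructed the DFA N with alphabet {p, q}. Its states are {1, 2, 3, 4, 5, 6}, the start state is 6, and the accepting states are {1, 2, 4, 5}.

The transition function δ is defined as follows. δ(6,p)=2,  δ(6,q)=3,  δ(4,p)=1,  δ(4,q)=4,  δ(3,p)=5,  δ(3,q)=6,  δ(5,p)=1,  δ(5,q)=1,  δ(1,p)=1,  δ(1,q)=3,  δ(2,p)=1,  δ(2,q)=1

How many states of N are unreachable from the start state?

1

Starting at 6 and following transitions, the reachable set is {1, 2, 3, 5, 6}. That leaves 4 unreachable — 1 in total.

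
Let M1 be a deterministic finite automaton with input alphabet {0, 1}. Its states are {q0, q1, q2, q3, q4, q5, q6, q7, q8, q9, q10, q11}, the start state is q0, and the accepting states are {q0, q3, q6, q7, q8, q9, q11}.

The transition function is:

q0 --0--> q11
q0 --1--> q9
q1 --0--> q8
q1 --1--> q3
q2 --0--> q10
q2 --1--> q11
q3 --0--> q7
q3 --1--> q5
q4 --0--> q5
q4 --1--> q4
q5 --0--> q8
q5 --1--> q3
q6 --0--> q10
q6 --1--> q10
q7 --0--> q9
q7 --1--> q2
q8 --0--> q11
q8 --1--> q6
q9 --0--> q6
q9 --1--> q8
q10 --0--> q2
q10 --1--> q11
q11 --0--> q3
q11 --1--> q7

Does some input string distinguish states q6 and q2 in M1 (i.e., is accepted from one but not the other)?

First remove the unreachable states {q1,q4}; 10 states remain.
Initial partition by acceptance: {q0,q3,q6,q7,q8,q9,q11} | {q2,q5,q10}.
Split {q0,q3,q6,q7,q8,q9,q11} by δ(·,0) → {q0,q3,q7,q8,q9,q11} and {q6}.
On input 0, block {q0,q3,q7,q8,q9,q11} splits into {q0,q3,q7,q8,q11} and {q9}.
On input 0, block {q0,q3,q7,q8,q11} splits into {q0,q3,q8,q11} and {q7}.
Split {q0,q3,q8,q11} by δ(·,0) → {q0,q8,q11} and {q3}.
Split {q0,q8,q11} by δ(·,0) → {q0,q8} and {q11}.
Refine {q0,q8} on symbol 1: members go to different blocks, giving {q0} and {q8}.
Refine {q2,q5,q10} on symbol 0: members go to different blocks, giving {q2,q10} and {q5}.
No further refinement is possible. Final partition (9 blocks): {q0} | {q2,q10} | {q6} | {q9} | {q7} | {q3} | {q11} | {q8} | {q5}.
q6 and q2 end up in different blocks, so they are distinguishable. For instance, the string 'ε' is accepted from only q6.

Yes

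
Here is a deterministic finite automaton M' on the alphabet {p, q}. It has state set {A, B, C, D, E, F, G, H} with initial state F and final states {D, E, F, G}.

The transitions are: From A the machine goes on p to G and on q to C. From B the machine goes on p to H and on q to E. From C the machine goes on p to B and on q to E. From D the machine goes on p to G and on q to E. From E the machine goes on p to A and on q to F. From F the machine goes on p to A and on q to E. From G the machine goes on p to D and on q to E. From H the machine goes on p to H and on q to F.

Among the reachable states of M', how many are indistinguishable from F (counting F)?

All states are reachable from the start state.
Start with accepting vs non-accepting: {D,E,F,G} | {A,B,C,H}.
Refine {D,E,F,G} on symbol p: members go to different blocks, giving {D,G} and {E,F}.
Split {A,B,C,H} by δ(·,p) → {B,C,H} and {A}.
Stable partition: {D,G} | {B,C,H} | {E,F} | {A} — 4 equivalence classes.
State F belongs to the block {E,F}, which has 2 states.

2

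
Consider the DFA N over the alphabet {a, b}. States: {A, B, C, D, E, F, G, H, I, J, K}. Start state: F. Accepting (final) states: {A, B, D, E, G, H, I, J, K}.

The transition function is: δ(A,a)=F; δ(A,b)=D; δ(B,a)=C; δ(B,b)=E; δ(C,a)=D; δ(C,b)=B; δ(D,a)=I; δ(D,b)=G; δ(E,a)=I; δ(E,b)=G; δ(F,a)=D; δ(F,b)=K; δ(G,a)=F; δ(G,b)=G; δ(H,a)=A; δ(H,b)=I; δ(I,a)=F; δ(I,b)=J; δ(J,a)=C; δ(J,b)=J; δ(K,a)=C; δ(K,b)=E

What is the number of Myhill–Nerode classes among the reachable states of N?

4

States {A,H} cannot be reached from the start state, so discard them.
Start with accepting vs non-accepting: {B,D,E,G,I,J,K} | {C,F}.
On input a, block {B,D,E,G,I,J,K} splits into {B,G,I,J,K} and {D,E}.
Split {B,G,I,J,K} by δ(·,b) → {G,I,J} and {B,K}.
The partition is now stable with 4 blocks: {G,I,J} | {C,F} | {D,E} | {B,K}.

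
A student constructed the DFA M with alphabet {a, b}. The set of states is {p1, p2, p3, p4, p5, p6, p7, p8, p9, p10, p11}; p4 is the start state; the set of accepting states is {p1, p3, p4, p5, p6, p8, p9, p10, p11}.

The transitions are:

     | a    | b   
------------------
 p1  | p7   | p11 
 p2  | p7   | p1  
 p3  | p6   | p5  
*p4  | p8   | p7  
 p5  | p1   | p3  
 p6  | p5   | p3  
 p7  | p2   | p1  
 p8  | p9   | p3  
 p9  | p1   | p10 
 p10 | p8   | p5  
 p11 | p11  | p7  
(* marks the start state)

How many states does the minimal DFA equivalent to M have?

All states are reachable from the start state.
Initial partition by acceptance: {p1,p3,p4,p5,p6,p8,p9,p10,p11} | {p2,p7}.
Split {p1,p3,p4,p5,p6,p8,p9,p10,p11} by δ(·,a) → {p3,p4,p5,p6,p8,p9,p10,p11} and {p1}.
Split {p3,p4,p5,p6,p8,p9,p10,p11} by δ(·,a) → {p3,p4,p6,p8,p10,p11} and {p5,p9}.
Split {p3,p4,p6,p8,p10,p11} by δ(·,a) → {p3,p4,p10,p11} and {p6,p8}.
Split {p3,p4,p10,p11} by δ(·,a) → {p3,p4,p10} and {p11}.
On input b, block {p3,p4,p10} splits into {p3,p10} and {p4}.
The partition is now stable with 7 blocks: {p3,p10} | {p2,p7} | {p1} | {p5,p9} | {p6,p8} | {p11} | {p4}.

7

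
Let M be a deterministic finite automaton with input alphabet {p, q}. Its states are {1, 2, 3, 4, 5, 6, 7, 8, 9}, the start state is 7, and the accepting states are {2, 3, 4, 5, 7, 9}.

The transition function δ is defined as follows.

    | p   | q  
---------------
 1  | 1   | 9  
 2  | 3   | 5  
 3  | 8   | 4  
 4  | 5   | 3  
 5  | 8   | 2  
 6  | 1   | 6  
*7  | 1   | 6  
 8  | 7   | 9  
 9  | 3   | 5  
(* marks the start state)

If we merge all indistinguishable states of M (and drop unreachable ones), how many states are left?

6

Initial partition by acceptance: {2,3,4,5,7,9} | {1,6,8}.
Refine {2,3,4,5,7,9} on symbol p: members go to different blocks, giving {2,4,9} and {3,5,7}.
Split {1,6,8} by δ(·,p) → {1,6} and {8}.
Split {1,6} by δ(·,q) → {1} and {6}.
Split {3,5,7} by δ(·,p) → {3,5} and {7}.
The partition is now stable with 6 blocks: {2,4,9} | {1} | {3,5} | {8} | {6} | {7}.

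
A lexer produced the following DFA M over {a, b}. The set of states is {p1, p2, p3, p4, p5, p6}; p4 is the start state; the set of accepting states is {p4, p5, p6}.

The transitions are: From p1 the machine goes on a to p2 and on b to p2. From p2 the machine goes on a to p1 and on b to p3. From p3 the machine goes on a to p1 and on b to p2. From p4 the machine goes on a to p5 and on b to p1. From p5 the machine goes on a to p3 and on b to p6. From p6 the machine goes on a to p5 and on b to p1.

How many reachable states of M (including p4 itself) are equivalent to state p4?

2

Start with accepting vs non-accepting: {p4,p5,p6} | {p1,p2,p3}.
On input a, block {p4,p5,p6} splits into {p4,p6} and {p5}.
The partition is now stable with 3 blocks: {p4,p6} | {p1,p2,p3} | {p5}.
State p4 belongs to the block {p4,p6}, which has 2 states.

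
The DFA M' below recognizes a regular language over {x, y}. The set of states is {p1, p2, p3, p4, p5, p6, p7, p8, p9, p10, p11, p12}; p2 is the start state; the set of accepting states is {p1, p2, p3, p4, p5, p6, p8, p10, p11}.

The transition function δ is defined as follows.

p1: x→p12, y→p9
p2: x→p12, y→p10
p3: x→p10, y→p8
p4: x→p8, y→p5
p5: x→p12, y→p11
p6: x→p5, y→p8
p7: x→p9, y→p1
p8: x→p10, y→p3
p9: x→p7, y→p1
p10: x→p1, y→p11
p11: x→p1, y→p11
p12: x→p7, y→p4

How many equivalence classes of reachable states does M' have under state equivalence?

7

First remove the unreachable states {p6}; 11 states remain.
Start with accepting vs non-accepting: {p1,p2,p3,p4,p5,p8,p10,p11} | {p7,p9,p12}.
On input x, block {p1,p2,p3,p4,p5,p8,p10,p11} splits into {p3,p4,p8,p10,p11} and {p1,p2,p5}.
Split {p3,p4,p8,p10,p11} by δ(·,x) → {p3,p4,p8} and {p10,p11}.
On input x, block {p3,p4,p8} splits into {p3,p8} and {p4}.
Split {p7,p9,p12} by δ(·,y) → {p7,p9} and {p12}.
On input y, block {p1,p2,p5} splits into {p2,p5} and {p1}.
The partition is now stable with 7 blocks: {p3,p8} | {p7,p9} | {p2,p5} | {p10,p11} | {p4} | {p12} | {p1}.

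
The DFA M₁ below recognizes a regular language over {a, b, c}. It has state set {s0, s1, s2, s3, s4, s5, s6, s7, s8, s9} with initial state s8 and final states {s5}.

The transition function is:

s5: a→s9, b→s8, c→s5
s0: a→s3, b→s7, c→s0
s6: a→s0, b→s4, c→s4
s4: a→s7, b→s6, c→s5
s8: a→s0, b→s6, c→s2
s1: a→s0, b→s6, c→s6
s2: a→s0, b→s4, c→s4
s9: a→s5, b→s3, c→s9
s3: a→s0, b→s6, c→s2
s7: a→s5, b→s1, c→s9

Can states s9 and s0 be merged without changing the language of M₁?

Start with accepting vs non-accepting: {s5} | {s0,s1,s2,s3,s4,s6,s7,s8,s9}.
On input a, block {s0,s1,s2,s3,s4,s6,s7,s8,s9} splits into {s0,s1,s2,s3,s4,s6,s8} and {s7,s9}.
Refine {s0,s1,s2,s3,s4,s6,s8} on symbol a: members go to different blocks, giving {s0,s1,s2,s3,s6,s8} and {s4}.
On input b, block {s0,s1,s2,s3,s6,s8} splits into {s1,s3,s8} and {s2,s6} and {s0}.
No further refinement is possible. Final partition (6 blocks): {s5} | {s1,s3,s8} | {s7,s9} | {s4} | {s2,s6} | {s0}.
s9 and s0 end up in different blocks, so they are distinguishable. For instance, the string 'a' is accepted from only s9.

No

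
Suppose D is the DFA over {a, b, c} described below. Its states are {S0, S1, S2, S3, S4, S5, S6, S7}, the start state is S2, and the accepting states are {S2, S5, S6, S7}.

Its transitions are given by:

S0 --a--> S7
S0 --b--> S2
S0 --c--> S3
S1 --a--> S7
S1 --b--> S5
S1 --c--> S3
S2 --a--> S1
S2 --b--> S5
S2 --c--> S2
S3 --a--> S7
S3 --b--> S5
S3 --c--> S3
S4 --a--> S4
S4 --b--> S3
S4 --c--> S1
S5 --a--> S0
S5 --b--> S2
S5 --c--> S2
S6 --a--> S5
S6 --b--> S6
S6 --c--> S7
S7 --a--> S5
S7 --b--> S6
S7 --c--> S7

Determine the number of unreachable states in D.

1

Starting at S2 and following transitions, the reachable set is {S0, S1, S2, S3, S5, S6, S7}. That leaves S4 unreachable — 1 in total.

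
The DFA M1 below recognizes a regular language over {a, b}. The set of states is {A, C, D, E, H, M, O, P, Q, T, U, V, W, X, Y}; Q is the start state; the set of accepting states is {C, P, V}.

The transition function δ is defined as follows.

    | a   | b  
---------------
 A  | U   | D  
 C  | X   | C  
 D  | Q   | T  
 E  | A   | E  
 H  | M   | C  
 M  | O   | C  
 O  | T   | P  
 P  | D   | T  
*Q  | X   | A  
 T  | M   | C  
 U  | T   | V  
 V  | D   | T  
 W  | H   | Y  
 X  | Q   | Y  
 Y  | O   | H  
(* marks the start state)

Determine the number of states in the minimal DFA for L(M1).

10

States {E,W} cannot be reached from the start state, so discard them.
P0 = {C,P,V} | {A,D,H,M,O,Q,T,U,X,Y}.
On input b, block {C,P,V} splits into {P,V} and {C}.
Split {A,D,H,M,O,Q,T,U,X,Y} by δ(·,b) → {A,D,Q,X,Y} and {H,M,T} and {O,U}.
On input a, block {A,D,Q,X,Y} splits into {D,Q,X} and {A,Y}.
Split {D,Q,X} by δ(·,b) → {Q,X} and {D}.
Refine {H,M,T} on symbol a: members go to different blocks, giving {H,T} and {M}.
On input b, block {A,Y} splits into {Y} and {A}.
Refine {Q,X} on symbol b: members go to different blocks, giving {X} and {Q}.
No further refinement is possible. Final partition (10 blocks): {P,V} | {X} | {C} | {H,T} | {O,U} | {Y} | {D} | {M} | {A} | {Q}.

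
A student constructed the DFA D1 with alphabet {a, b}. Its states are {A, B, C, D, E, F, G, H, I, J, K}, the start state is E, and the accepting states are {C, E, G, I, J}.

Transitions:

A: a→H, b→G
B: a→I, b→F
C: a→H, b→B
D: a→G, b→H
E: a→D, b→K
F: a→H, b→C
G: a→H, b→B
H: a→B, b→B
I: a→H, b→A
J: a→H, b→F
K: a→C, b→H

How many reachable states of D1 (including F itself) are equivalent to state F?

2

Reachable states from the start: {A,B,C,D,E,F,G,H,I,K}. Unreachable: {J} — drop them.
Initial partition by acceptance: {C,E,G,I} | {A,B,D,F,H,K}.
Split {A,B,D,F,H,K} by δ(·,a) → {A,F,H} and {B,D,K}.
Refine {C,E,G,I} on symbol a: members go to different blocks, giving {C,G,I} and {E}.
Refine {C,G,I} on symbol b: members go to different blocks, giving {C,G} and {I}.
Refine {A,F,H} on symbol a: members go to different blocks, giving {A,F} and {H}.
Split {B,D,K} by δ(·,a) → {D,K} and {B}.
No further refinement is possible. Final partition (7 blocks): {C,G} | {A,F} | {D,K} | {E} | {I} | {H} | {B}.
The equivalence class containing F is {A,F}, of size 2.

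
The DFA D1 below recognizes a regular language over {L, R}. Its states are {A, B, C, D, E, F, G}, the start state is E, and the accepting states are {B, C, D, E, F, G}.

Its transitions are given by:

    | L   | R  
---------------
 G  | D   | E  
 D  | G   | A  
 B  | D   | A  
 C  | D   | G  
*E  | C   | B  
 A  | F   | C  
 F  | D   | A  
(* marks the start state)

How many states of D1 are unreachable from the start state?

A breadth-first search from the start state visits every state.

0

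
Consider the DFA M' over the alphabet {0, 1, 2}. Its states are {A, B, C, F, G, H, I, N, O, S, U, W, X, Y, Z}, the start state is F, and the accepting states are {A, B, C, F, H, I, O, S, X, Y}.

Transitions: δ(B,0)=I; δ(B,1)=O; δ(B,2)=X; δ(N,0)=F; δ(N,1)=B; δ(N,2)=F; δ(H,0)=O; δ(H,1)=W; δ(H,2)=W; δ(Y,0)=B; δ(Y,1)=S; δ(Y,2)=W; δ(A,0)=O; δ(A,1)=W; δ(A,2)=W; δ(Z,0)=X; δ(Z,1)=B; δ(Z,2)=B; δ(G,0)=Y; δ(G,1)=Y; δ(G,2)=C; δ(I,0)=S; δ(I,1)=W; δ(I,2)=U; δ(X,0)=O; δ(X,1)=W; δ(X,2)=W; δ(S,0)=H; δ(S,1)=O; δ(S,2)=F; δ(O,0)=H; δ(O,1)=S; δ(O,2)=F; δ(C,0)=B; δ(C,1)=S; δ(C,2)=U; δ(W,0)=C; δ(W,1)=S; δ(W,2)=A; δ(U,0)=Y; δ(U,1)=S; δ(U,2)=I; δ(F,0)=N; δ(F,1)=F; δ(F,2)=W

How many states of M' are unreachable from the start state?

BFS from F reaches {A, B, C, F, H, I, N, O, S, U, W, X, Y}; the 2 state(s) G, Z are never visited.

2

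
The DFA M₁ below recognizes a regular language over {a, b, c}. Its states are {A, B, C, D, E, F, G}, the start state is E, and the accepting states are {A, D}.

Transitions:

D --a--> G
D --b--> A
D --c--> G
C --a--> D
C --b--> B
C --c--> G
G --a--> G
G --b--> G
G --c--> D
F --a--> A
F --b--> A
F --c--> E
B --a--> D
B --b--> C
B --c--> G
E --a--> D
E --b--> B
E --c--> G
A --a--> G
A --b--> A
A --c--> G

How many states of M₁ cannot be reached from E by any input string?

1

BFS from E reaches {A, B, C, D, E, G}; the 1 state(s) F are never visited.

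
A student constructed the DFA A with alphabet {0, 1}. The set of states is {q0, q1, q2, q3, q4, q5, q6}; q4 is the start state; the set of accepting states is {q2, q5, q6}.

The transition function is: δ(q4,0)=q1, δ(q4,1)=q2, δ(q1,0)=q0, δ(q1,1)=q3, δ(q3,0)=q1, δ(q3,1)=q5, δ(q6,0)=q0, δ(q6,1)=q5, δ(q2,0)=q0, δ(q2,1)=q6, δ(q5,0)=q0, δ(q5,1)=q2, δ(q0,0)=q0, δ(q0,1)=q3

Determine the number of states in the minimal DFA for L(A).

3

Every state is reachable, so we keep all 7.
P0 = {q2,q5,q6} | {q0,q1,q3,q4}.
On input 1, block {q0,q1,q3,q4} splits into {q0,q1} and {q3,q4}.
No further refinement is possible. Final partition (3 blocks): {q2,q5,q6} | {q0,q1} | {q3,q4}.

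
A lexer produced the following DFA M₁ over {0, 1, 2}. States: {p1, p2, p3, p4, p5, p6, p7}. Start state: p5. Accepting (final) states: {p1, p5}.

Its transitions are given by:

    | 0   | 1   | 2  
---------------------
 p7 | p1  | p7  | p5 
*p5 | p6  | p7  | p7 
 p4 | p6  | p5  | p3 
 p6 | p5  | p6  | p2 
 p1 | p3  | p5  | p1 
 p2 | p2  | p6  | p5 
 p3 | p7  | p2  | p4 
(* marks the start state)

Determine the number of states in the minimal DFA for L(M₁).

All states are reachable from the start state.
Start with accepting vs non-accepting: {p1,p5} | {p2,p3,p4,p6,p7}.
Refine {p1,p5} on symbol 1: members go to different blocks, giving {p1} and {p5}.
On input 0, block {p2,p3,p4,p6,p7} splits into {p2,p3,p4} and {p6} and {p7}.
Split {p2,p3,p4} by δ(·,0) → {p2} and {p3} and {p4}.
No further refinement is possible. Final partition (7 blocks): {p1} | {p2} | {p5} | {p6} | {p7} | {p3} | {p4}.

7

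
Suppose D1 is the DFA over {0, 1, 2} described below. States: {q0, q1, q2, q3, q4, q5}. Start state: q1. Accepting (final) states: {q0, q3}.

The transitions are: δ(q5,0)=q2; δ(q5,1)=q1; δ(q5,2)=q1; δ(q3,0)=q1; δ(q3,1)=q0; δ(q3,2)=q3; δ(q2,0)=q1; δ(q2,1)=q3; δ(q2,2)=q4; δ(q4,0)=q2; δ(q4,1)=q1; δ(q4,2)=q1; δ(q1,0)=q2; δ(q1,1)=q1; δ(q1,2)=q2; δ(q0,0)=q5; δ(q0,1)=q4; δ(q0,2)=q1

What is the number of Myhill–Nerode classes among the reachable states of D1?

P0 = {q0,q3} | {q1,q2,q4,q5}.
On input 1, block {q0,q3} splits into {q0} and {q3}.
Refine {q1,q2,q4,q5} on symbol 1: members go to different blocks, giving {q1,q4,q5} and {q2}.
On input 2, block {q1,q4,q5} splits into {q4,q5} and {q1}.
No further refinement is possible. Final partition (5 blocks): {q0} | {q4,q5} | {q3} | {q2} | {q1}.

5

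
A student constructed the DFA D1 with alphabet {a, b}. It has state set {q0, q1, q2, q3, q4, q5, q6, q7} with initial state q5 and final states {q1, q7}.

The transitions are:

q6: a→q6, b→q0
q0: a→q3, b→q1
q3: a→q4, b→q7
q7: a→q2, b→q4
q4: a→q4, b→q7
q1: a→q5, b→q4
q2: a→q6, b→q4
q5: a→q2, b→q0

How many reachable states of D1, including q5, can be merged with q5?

3

Start with accepting vs non-accepting: {q1,q7} | {q0,q2,q3,q4,q5,q6}.
On input b, block {q0,q2,q3,q4,q5,q6} splits into {q0,q3,q4} and {q2,q5,q6}.
Stable partition: {q1,q7} | {q0,q3,q4} | {q2,q5,q6} — 3 equivalence classes.
The equivalence class containing q5 is {q2,q5,q6}, of size 3.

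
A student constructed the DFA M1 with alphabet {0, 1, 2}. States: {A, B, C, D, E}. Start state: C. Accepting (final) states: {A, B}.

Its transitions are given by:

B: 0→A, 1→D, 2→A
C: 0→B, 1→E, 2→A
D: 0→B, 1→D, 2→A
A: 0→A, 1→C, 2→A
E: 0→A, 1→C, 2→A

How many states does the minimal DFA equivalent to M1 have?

P0 = {A,B} | {C,D,E}.
Stable partition: {A,B} | {C,D,E} — 2 equivalence classes.

2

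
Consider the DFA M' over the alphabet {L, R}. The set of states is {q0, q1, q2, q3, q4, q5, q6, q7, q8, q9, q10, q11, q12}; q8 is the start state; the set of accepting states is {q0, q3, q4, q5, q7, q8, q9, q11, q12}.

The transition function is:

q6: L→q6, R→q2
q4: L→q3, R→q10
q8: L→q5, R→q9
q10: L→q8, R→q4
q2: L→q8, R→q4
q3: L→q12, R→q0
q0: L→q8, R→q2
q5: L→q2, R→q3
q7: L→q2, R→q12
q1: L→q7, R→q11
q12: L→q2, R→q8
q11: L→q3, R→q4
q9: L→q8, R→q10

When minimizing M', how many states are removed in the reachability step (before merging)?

BFS from q8 reaches {q0, q2, q3, q4, q5, q8, q9, q10, q12}; the 4 state(s) q1, q6, q7, q11 are never visited.

4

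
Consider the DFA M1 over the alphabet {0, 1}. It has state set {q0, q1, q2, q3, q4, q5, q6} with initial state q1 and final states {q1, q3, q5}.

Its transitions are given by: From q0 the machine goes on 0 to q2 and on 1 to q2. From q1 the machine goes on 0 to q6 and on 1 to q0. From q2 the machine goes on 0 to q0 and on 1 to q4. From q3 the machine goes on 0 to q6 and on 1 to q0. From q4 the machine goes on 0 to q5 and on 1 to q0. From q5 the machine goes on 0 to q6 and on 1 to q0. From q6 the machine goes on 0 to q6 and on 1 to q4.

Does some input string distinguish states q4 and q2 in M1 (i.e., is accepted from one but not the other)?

First remove the unreachable states {q3}; 6 states remain.
Initial partition by acceptance: {q1,q5} | {q0,q2,q4,q6}.
Refine {q0,q2,q4,q6} on symbol 0: members go to different blocks, giving {q0,q2,q6} and {q4}.
Split {q0,q2,q6} by δ(·,1) → {q2,q6} and {q0}.
Refine {q2,q6} on symbol 0: members go to different blocks, giving {q2} and {q6}.
The partition is now stable with 5 blocks: {q1,q5} | {q2} | {q4} | {q0} | {q6}.
q4 and q2 end up in different blocks, so they are distinguishable. For instance, the string '0' is accepted from only q4.

Yes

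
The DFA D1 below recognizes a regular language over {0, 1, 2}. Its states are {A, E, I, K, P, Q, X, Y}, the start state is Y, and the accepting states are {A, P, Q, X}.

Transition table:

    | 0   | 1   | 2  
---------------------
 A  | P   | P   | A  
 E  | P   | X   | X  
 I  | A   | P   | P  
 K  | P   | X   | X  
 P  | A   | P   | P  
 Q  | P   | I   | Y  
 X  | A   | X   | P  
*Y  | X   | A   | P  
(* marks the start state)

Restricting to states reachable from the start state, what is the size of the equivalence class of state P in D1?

States {E,I,K,Q} cannot be reached from the start state, so discard them.
Start with accepting vs non-accepting: {A,P,X} | {Y}.
Stable partition: {A,P,X} | {Y} — 2 equivalence classes.
The equivalence class containing P is {A,P,X}, of size 3.

3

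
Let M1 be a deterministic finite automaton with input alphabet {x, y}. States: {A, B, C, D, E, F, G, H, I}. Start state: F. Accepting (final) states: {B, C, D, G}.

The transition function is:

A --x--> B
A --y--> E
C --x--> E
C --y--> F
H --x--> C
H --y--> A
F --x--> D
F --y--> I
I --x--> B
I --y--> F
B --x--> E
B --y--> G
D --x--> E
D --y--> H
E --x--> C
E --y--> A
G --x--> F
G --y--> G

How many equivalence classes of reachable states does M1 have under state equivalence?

All states are reachable from the start state.
Start with accepting vs non-accepting: {B,C,D,G} | {A,E,F,H,I}.
Split {B,C,D,G} by δ(·,y) → {B,G} and {C,D}.
Split {A,E,F,H,I} by δ(·,x) → {E,F,H} and {A,I}.
The partition is now stable with 4 blocks: {B,G} | {E,F,H} | {C,D} | {A,I}.

4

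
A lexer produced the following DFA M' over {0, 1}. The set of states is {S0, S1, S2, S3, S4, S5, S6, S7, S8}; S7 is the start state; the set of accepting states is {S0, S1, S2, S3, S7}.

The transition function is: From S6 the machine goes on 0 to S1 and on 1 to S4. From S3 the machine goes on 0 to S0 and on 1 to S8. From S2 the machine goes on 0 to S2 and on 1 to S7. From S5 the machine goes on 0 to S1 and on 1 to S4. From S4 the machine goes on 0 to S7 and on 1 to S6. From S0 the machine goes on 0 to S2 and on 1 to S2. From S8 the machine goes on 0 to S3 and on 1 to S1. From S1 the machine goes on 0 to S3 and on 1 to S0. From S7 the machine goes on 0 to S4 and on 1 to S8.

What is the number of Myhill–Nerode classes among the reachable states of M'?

8

States {S5} cannot be reached from the start state, so discard them.
Initial partition by acceptance: {S0,S1,S2,S3,S7} | {S4,S6,S8}.
On input 0, block {S0,S1,S2,S3,S7} splits into {S0,S1,S2,S3} and {S7}.
Split {S0,S1,S2,S3} by δ(·,1) → {S0,S1} and {S2} and {S3}.
On input 0, block {S0,S1} splits into {S0} and {S1}.
Refine {S4,S6,S8} on symbol 0: members go to different blocks, giving {S4} and {S6} and {S8}.
Stable partition: {S0} | {S4} | {S7} | {S2} | {S3} | {S1} | {S6} | {S8} — 8 equivalence classes.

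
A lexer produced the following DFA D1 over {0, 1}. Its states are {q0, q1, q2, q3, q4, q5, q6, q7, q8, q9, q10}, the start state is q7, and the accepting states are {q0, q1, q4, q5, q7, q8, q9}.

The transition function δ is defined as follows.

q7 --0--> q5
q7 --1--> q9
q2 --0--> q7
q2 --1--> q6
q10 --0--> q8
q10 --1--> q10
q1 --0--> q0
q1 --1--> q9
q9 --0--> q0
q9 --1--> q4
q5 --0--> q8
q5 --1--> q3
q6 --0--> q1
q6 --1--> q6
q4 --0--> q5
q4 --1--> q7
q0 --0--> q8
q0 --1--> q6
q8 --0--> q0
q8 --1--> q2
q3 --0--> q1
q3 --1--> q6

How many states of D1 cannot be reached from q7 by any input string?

No path from q7 leads to q10; the other 10 states are all reachable.

1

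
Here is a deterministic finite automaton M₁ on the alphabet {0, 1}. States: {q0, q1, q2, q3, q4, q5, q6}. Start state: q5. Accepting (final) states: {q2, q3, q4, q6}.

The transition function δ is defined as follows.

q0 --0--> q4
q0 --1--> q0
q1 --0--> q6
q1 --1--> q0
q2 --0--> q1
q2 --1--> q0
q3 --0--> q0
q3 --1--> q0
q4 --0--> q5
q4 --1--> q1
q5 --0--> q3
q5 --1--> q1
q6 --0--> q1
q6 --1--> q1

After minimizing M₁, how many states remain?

Reachable states from the start: {q0,q1,q3,q4,q5,q6}. Unreachable: {q2} — drop them.
P0 = {q3,q4,q6} | {q0,q1,q5}.
Stable partition: {q3,q4,q6} | {q0,q1,q5} — 2 equivalence classes.

2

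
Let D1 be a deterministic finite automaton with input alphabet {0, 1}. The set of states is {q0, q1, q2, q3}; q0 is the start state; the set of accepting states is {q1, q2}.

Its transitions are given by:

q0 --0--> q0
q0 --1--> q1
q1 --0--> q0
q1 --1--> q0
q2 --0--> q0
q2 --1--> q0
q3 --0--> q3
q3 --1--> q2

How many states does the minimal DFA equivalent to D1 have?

First remove the unreachable states {q2,q3}; 2 states remain.
P0 = {q1} | {q0}.
No further refinement is possible. Final partition (2 blocks): {q1} | {q0}.

2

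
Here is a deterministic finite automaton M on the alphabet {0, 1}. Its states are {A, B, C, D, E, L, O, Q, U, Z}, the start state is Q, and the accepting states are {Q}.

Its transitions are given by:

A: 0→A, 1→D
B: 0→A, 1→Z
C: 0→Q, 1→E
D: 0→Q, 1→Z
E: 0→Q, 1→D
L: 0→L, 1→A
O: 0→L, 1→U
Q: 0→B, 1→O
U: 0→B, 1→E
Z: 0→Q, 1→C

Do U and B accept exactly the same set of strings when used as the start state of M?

All states are reachable from the start state.
Start with accepting vs non-accepting: {Q} | {A,B,C,D,E,L,O,U,Z}.
Refine {A,B,C,D,E,L,O,U,Z} on symbol 0: members go to different blocks, giving {A,B,L,O,U} and {C,D,E,Z}.
On input 1, block {A,B,L,O,U} splits into {A,B,U} and {L,O}.
No further refinement is possible. Final partition (4 blocks): {Q} | {A,B,U} | {C,D,E,Z} | {L,O}.
U and B lie in the same block of the stable partition, so they are equivalent — no string distinguishes them.

Yes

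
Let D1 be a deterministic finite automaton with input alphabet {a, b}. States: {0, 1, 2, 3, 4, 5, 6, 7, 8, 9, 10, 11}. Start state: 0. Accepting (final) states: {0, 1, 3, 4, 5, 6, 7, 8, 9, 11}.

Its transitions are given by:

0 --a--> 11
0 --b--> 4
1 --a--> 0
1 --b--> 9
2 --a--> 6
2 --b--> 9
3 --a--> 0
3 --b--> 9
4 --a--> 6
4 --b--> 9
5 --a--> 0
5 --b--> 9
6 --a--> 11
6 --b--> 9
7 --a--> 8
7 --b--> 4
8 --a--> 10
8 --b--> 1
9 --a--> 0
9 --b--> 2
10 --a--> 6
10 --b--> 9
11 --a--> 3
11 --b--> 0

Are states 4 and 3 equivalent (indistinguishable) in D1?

Reachable states from the start: {0,2,3,4,6,9,11}. Unreachable: {1,5,7,8,10} — drop them.
P0 = {0,3,4,6,9,11} | {2}.
Split {0,3,4,6,9,11} by δ(·,b) → {0,3,4,6,11} and {9}.
Split {0,3,4,6,11} by δ(·,b) → {3,4,6} and {0,11}.
Split {3,4,6} by δ(·,a) → {3,6} and {4}.
On input a, block {0,11} splits into {0} and {11}.
Split {3,6} by δ(·,a) → {3} and {6}.
Stable partition: {3} | {2} | {9} | {0} | {4} | {11} | {6} — 7 equivalence classes.
4 and 3 end up in different blocks, so they are distinguishable. For instance, the string 'abb' is accepted from only 3.

No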